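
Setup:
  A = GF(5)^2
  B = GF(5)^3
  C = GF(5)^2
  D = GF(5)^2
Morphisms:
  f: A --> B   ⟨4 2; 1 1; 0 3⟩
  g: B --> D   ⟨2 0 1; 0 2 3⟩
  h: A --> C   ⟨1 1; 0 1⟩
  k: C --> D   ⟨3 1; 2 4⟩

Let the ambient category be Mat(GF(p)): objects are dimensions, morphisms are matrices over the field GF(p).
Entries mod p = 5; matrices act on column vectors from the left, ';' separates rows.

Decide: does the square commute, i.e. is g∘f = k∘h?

Answer: DOES NOT COMMUTE

Work:
Path 1 = f;g:
  e0=⟨1,0⟩ f-->⟨4,1,0⟩ g-->⟨3,2⟩
  e1=⟨0,1⟩ f-->⟨2,1,3⟩ g-->⟨2,1⟩
  composite₁ = ⟨3 2; 2 1⟩
Path 2 = h;k:
  e0=⟨1,0⟩ h-->⟨1,0⟩ k-->⟨3,2⟩
  e1=⟨0,1⟩ h-->⟨1,1⟩ k-->⟨4,1⟩
  composite₂ = ⟨3 4; 2 1⟩
Equal? distinct morphisms ✗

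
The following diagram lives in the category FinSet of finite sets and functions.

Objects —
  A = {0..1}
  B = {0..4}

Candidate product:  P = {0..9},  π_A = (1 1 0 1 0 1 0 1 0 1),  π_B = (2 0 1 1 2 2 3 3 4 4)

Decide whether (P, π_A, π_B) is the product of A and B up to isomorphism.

|A|·|B| = 2·5 = 10;  |P| = 10
Check the pairing map k ↦ (π_A(k), π_B(k)):
  0 -> (1,2)
  1 -> (1,0)
  2 -> (0,1)
  3 -> (1,1)
  4 -> (0,2)
  5 -> (1,2)  ✗ repeats pair of k=0
  6 -> (0,3)
  7 -> (1,3)
  8 -> (0,4)
  9 -> (1,4)
distinct pairs in image: 9 / 10 needed
  → (1,2) hit at k=0 and k=5

Answer: NOT A VALID PRODUCT — duplicate pair at indices 5,0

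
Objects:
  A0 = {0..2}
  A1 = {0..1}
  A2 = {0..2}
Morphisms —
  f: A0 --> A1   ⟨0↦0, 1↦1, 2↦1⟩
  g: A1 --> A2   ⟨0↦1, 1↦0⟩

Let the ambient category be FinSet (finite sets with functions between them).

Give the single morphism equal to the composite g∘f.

  0 f-->0 g-->1
  1 f-->1 g-->0
  2 f-->1 g-->0
⟦path⟧: ⟨0↦1, 1↦0, 2↦0⟩

Answer: ⟨0↦1, 1↦0, 2↦0⟩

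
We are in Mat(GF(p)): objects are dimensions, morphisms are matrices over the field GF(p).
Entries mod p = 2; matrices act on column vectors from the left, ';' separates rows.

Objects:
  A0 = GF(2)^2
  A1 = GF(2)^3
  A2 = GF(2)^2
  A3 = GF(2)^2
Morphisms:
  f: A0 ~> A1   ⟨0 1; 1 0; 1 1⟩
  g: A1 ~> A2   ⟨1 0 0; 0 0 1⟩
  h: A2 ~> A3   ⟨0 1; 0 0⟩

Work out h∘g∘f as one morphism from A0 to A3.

Answer: ⟨1 1; 0 0⟩

Trace:
  e0=⟨1,0⟩ f~>⟨0,1,1⟩ g~>⟨0,1⟩ h~>⟨1,0⟩
  e1=⟨0,1⟩ f~>⟨1,0,1⟩ g~>⟨1,1⟩ h~>⟨1,0⟩
composite: ⟨1 1; 0 0⟩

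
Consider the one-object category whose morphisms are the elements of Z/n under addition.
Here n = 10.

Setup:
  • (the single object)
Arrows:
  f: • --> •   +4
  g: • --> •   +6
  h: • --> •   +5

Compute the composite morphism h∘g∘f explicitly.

  0 +4≡4 +6≡0 +5≡5  (mod 10)
composite: +5

Answer: +5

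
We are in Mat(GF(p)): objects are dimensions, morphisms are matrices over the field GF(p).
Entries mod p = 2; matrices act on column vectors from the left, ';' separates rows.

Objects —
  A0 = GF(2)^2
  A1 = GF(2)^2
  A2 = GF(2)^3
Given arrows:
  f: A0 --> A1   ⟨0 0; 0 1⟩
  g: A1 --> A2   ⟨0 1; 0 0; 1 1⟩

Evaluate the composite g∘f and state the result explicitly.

  e0=(1,0) f-->(0,0) g-->(0,0,0)
  e1=(0,1) f-->(0,1) g-->(1,0,1)
result: ⟨0 1; 0 0; 0 1⟩

Answer: ⟨0 1; 0 0; 0 1⟩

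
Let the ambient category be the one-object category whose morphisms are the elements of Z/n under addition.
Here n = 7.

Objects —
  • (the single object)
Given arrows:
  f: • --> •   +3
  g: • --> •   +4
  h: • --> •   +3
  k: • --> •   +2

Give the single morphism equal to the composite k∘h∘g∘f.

Answer: +5

Trace:
  0 +3≡3 +4≡0 +3≡3 +2≡5  (mod 7)
⟦path⟧: +5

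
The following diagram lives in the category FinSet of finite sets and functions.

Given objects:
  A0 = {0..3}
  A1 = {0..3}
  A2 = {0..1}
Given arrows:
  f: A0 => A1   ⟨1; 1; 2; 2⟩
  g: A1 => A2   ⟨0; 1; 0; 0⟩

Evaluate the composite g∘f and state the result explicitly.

Answer: ⟨1; 1; 0; 0⟩

Trace:
  0 f=>1 g=>1
  1 f=>1 g=>1
  2 f=>2 g=>0
  3 f=>2 g=>0
composite: ⟨1; 1; 0; 0⟩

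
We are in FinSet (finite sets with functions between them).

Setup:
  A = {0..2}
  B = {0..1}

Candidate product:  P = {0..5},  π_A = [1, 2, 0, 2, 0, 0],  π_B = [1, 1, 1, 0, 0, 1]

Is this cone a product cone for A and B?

|A|·|B| = 3·2 = 6;  |P| = 6
Check the pairing map k ↦ (π_A(k), π_B(k)):
  0 : (1,1)
  1 : (2,1)
  2 : (0,1)
  3 : (2,0)
  4 : (0,0)
  5 : (0,1)  ✗ repeats pair of k=2
distinct pairs in image: 5 / 6 needed
  → (0,1) hit at k=2 and k=5

Answer: NOT A VALID PRODUCT — duplicate pair at indices 5,2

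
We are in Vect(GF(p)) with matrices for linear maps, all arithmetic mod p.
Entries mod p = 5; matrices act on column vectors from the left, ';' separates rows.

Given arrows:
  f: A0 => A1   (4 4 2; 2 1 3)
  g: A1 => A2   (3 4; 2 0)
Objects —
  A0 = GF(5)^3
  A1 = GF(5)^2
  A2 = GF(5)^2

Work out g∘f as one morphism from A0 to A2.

  e0=[1,0,0] f=>[4,2] g=>[0,3]
  e1=[0,1,0] f=>[4,1] g=>[1,3]
  e2=[0,0,1] f=>[2,3] g=>[3,4]
⟦path⟧: (0 1 3; 3 3 4)

Answer: (0 1 3; 3 3 4)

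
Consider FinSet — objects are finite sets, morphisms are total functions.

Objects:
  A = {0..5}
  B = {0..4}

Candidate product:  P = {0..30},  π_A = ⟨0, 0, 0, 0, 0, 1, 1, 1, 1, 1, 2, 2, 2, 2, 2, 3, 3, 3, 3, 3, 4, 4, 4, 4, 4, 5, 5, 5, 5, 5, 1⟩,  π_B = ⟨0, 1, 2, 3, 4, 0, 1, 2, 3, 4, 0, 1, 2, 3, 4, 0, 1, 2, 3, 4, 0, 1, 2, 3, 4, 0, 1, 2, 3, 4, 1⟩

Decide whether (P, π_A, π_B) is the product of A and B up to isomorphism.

|A|·|B| = 6·5 = 30;  |P| = 31
  → cardinalities differ; no bijection possible.

Answer: NOT A VALID PRODUCT — |P|=31 ≠ |A|·|B|=30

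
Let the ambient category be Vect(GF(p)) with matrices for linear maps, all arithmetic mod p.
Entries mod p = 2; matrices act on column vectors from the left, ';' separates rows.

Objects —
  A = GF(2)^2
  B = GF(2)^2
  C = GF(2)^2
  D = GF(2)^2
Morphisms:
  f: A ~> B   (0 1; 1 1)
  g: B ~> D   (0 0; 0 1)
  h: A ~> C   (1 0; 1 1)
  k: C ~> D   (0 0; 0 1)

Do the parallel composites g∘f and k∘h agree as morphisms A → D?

Answer: COMMUTES

Derivation:
Along f;g (path 1):
  e0=[1,0] f~>[0,1] g~>[0,1]
  e1=[0,1] f~>[1,1] g~>[0,1]
  composite₁ = (0 0; 1 1)
Along h;k (path 2):
  e0=[1,0] h~>[1,1] k~>[0,1]
  e1=[0,1] h~>[0,1] k~>[0,1]
  composite₂ = (0 0; 1 1)
Equal? same morphism ✓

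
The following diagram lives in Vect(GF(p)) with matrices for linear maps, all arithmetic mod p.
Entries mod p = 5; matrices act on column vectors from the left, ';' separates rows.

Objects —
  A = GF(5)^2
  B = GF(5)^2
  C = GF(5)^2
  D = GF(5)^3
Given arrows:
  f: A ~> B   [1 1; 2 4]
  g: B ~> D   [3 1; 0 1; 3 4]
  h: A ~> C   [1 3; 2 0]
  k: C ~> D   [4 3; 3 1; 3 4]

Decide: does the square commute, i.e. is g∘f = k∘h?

Answer: DOES NOT COMMUTE

Trace:
Path 1 = f;g:
  e0=[1,0] f~>[1,2] g~>[0,2,1]
  e1=[0,1] f~>[1,4] g~>[2,4,4]
  composite₁ = [0 2; 2 4; 1 4]
Path 2 = h;k:
  e0=[1,0] h~>[1,2] k~>[0,0,1]
  e1=[0,1] h~>[3,0] k~>[2,4,4]
  composite₂ = [0 2; 0 4; 1 4]
Equal? differ; not commutative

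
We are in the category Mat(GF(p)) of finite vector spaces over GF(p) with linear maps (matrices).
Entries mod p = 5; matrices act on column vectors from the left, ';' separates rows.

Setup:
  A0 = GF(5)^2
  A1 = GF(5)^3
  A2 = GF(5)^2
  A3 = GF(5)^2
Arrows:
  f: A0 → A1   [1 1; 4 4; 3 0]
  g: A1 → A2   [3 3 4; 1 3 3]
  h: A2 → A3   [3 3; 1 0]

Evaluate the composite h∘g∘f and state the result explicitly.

  e0=⟨1,0⟩ f→⟨1,4,3⟩ g→⟨2,2⟩ h→⟨2,2⟩
  e1=⟨0,1⟩ f→⟨1,4,0⟩ g→⟨0,3⟩ h→⟨4,0⟩
⟦path⟧: [2 4; 2 0]

Answer: [2 4; 2 0]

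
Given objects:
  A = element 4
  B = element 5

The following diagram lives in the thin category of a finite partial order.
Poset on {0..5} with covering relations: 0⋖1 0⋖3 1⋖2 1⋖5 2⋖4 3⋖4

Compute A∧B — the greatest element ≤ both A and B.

{x : x<=A ∧ x<=B} = {0,1}  (A=4, B=5)
  0 <= 1
  1 <= 1
glb = 1

Answer: A∧B = 1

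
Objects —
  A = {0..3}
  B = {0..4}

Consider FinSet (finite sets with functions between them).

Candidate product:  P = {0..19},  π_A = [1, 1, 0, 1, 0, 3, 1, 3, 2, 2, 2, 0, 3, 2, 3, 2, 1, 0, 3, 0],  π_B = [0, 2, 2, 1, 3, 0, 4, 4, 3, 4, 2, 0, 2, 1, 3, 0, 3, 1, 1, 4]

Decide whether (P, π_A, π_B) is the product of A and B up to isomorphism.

|A|·|B| = 4·5 = 20;  |P| = 20
Check the pairing map k ↦ (π_A(k), π_B(k)):
  0 -> (1,0)
  1 -> (1,2)
  2 -> (0,2)
  3 -> (1,1)
  4 -> (0,3)
  5 -> (3,0)
  6 -> (1,4)
  7 -> (3,4)
  8 -> (2,3)
  9 -> (2,4)
  10 -> (2,2)
  11 -> (0,0)
  12 -> (3,2)
  13 -> (2,1)
  14 -> (3,3)
  15 -> (2,0)
  16 -> (1,3)
  17 -> (0,1)
  18 -> (3,1)
  19 -> (0,4)
distinct pairs in image: 20 / 20 needed
  → bijection onto A×B; projections well-typed.

Answer: VALID PRODUCT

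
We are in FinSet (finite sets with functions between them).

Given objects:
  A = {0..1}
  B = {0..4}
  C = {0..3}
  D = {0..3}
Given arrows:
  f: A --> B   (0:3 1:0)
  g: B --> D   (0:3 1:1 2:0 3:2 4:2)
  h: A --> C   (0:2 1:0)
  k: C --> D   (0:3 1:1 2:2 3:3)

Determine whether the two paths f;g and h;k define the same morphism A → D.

Answer: COMMUTES

Work:
Along f;g (path 1):
  0 f-->3 g-->2
  1 f-->0 g-->3
  result₁ = (0:2 1:3)
Along h;k (path 2):
  0 h-->2 k-->2
  1 h-->0 k-->3
  result₂ = (0:2 1:3)
Equal? equal; square commutes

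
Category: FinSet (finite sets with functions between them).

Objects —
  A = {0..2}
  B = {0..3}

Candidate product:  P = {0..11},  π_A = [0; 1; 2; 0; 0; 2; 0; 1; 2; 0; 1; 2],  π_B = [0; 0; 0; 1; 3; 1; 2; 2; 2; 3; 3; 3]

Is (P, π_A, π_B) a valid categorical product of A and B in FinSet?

|A|·|B| = 3·4 = 12;  |P| = 12
Check the pairing map k ↦ (π_A(k), π_B(k)):
  0 : (0,0)
  1 : (1,0)
  2 : (2,0)
  3 : (0,1)
  4 : (0,3)
  5 : (2,1)
  6 : (0,2)
  7 : (1,2)
  8 : (2,2)
  9 : (0,3)  ✗ repeats pair of k=4
  10 : (1,3)
  11 : (2,3)
distinct pairs in image: 11 / 12 needed
  → (0,3) hit at k=4 and k=9

Answer: NOT A VALID PRODUCT — duplicate pair at indices 9,4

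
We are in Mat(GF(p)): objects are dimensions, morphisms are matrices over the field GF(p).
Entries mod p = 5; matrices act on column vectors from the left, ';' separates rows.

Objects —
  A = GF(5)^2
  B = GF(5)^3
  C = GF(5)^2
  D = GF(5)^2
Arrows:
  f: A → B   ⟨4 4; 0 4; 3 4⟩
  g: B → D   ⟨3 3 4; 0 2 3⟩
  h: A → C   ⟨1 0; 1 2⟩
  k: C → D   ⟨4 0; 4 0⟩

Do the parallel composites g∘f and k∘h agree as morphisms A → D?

Path 1 = f;g:
  e0=[1,0] f→[4,0,3] g→[4,4]
  e1=[0,1] f→[4,4,4] g→[0,0]
  ⟦path⟧₁ = ⟨4 0; 4 0⟩
Path 2 = h;k:
  e0=[1,0] h→[1,1] k→[4,4]
  e1=[0,1] h→[0,2] k→[0,0]
  ⟦path⟧₂ = ⟨4 0; 4 0⟩
Equal? same morphism ✓

Answer: COMMUTES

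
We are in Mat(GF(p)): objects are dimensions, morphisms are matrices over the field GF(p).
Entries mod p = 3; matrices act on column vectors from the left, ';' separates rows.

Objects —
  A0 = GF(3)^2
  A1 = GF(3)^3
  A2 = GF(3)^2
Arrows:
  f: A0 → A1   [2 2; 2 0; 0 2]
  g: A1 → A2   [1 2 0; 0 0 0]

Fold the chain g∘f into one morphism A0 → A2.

  e0=⟨1,0⟩ f→⟨2,2,0⟩ g→⟨0,0⟩
  e1=⟨0,1⟩ f→⟨2,0,2⟩ g→⟨2,0⟩
composite: [0 2; 0 0]

Answer: [0 2; 0 0]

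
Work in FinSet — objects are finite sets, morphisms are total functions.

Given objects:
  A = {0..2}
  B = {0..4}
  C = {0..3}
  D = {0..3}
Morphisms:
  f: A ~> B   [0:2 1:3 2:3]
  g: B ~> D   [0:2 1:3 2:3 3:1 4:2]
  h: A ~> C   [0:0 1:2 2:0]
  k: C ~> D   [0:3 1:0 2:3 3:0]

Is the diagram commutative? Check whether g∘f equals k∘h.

Answer: DOES NOT COMMUTE

Derivation:
Along f;g (path 1):
  0 f~>2 g~>3
  1 f~>3 g~>1
  2 f~>3 g~>1
  composite₁ = [0:3 1:1 2:1]
Along h;k (path 2):
  0 h~>0 k~>3
  1 h~>2 k~>3
  2 h~>0 k~>3
  composite₂ = [0:3 1:3 2:3]
Equal? distinct morphisms ✗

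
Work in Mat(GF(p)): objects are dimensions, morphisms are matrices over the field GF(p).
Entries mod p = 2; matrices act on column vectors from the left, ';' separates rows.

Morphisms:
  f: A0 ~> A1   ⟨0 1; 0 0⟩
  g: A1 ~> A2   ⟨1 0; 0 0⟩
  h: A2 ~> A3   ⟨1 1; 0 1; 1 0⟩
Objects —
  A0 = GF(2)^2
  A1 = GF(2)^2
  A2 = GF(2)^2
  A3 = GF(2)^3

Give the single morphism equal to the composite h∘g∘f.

  e0=[1,0] f~>[0,0] g~>[0,0] h~>[0,0,0]
  e1=[0,1] f~>[1,0] g~>[1,0] h~>[1,0,1]
result: ⟨0 1; 0 0; 0 1⟩

Answer: ⟨0 1; 0 0; 0 1⟩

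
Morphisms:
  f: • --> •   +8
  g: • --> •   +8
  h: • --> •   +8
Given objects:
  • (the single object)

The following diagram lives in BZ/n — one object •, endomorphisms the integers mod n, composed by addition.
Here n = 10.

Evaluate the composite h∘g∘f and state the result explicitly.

Answer: +4

Trace:
  0 +8≡8 +8≡6 +8≡4  (mod 10)
⟦path⟧: +4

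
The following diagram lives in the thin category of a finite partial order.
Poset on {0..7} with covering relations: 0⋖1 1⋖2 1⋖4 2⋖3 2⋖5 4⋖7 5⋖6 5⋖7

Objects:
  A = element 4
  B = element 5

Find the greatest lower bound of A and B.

Answer: A∧B = 1

Trace:
Common predecessors of 4,5: {0,1}
  0 <= 1
  1 <= 1
glb = 1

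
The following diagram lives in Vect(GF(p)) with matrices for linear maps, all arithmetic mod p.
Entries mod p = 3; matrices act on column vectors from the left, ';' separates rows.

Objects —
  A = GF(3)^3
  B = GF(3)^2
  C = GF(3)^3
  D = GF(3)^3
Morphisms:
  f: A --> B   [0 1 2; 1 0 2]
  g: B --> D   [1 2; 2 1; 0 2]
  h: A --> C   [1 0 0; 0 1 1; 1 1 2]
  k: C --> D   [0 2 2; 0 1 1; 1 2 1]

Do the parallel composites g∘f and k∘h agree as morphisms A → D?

Path 1 = f;g:
  e0=[1,0,0] f-->[0,1] g-->[2,1,2]
  e1=[0,1,0] f-->[1,0] g-->[1,2,0]
  e2=[0,0,1] f-->[2,2] g-->[0,0,1]
  ⟦path⟧₁ = [2 1 0; 1 2 0; 2 0 1]
Path 2 = h;k:
  e0=[1,0,0] h-->[1,0,1] k-->[2,1,2]
  e1=[0,1,0] h-->[0,1,1] k-->[1,2,0]
  e2=[0,0,1] h-->[0,1,2] k-->[0,0,1]
  ⟦path⟧₂ = [2 1 0; 1 2 0; 2 0 1]
Equal? equal; square commutes

Answer: COMMUTES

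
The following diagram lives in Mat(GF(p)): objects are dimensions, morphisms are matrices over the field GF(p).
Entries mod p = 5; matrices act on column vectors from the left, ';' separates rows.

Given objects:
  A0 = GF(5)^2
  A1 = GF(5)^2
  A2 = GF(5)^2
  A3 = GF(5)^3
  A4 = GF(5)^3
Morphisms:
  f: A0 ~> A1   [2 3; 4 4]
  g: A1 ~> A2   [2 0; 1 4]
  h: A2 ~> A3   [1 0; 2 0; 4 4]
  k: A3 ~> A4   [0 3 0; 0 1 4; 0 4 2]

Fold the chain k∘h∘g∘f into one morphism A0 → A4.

Answer: [4 1; 0 2; 3 3]

Derivation:
  e0=(1,0) f~>(2,4) g~>(4,3) h~>(4,3,3) k~>(4,0,3)
  e1=(0,1) f~>(3,4) g~>(1,4) h~>(1,2,0) k~>(1,2,3)
result: [4 1; 0 2; 3 3]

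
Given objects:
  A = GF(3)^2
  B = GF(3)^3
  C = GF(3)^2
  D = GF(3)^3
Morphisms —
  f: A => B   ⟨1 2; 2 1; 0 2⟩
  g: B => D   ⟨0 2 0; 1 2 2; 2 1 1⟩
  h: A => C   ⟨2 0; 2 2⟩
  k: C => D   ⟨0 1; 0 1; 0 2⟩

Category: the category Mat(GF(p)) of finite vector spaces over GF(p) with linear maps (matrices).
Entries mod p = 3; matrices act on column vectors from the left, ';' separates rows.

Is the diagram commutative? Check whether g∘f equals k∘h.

1) trace f;g:
  e0=[1,0] f=>[1,2,0] g=>[1,2,1]
  e1=[0,1] f=>[2,1,2] g=>[2,2,1]
  result₁ = ⟨1 2; 2 2; 1 1⟩
2) trace h;k:
  e0=[1,0] h=>[2,2] k=>[2,2,1]
  e1=[0,1] h=>[0,2] k=>[2,2,1]
  result₂ = ⟨2 2; 2 2; 1 1⟩
Equal? differ; not commutative

Answer: DOES NOT COMMUTE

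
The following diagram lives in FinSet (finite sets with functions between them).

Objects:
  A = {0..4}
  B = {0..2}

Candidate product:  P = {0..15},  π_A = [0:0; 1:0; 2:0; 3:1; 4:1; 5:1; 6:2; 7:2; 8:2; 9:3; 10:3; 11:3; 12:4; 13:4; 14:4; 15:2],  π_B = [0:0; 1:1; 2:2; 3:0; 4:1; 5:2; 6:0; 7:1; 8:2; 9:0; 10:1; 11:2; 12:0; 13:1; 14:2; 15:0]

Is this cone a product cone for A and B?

|A|·|B| = 5·3 = 15;  |P| = 16
  → cardinalities differ; no bijection possible.

Answer: NOT A VALID PRODUCT — |P|=16 ≠ |A|·|B|=15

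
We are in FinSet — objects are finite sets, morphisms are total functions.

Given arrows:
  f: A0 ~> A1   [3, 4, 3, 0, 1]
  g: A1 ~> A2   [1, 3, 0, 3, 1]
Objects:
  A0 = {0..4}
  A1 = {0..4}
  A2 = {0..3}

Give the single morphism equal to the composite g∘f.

Answer: [3, 1, 3, 1, 3]

Trace:
  0 f~>3 g~>3
  1 f~>4 g~>1
  2 f~>3 g~>3
  3 f~>0 g~>1
  4 f~>1 g~>3
result: [3, 1, 3, 1, 3]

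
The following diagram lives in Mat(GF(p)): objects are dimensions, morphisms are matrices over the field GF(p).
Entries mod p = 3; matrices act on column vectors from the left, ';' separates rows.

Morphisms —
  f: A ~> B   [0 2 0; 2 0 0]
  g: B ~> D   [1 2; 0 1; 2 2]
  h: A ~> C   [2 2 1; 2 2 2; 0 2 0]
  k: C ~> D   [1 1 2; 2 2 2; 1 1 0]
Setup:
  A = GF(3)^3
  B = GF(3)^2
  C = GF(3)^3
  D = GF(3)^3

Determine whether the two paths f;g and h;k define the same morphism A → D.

Answer: COMMUTES

Derivation:
1) trace f;g:
  e0=[1,0,0] f~>[0,2] g~>[1,2,1]
  e1=[0,1,0] f~>[2,0] g~>[2,0,1]
  e2=[0,0,1] f~>[0,0] g~>[0,0,0]
  composite₁ = [1 2 0; 2 0 0; 1 1 0]
2) trace h;k:
  e0=[1,0,0] h~>[2,2,0] k~>[1,2,1]
  e1=[0,1,0] h~>[2,2,2] k~>[2,0,1]
  e2=[0,0,1] h~>[1,2,0] k~>[0,0,0]
  composite₂ = [1 2 0; 2 0 0; 1 1 0]
Equal? equal; square commutes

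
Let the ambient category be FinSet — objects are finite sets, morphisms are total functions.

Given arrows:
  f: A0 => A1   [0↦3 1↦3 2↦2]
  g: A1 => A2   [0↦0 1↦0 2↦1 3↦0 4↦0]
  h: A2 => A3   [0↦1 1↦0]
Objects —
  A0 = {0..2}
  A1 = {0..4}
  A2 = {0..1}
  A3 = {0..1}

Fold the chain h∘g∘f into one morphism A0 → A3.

Answer: [0↦1 1↦1 2↦0]

Trace:
  0 f=>3 g=>0 h=>1
  1 f=>3 g=>0 h=>1
  2 f=>2 g=>1 h=>0
composite: [0↦1 1↦1 2↦0]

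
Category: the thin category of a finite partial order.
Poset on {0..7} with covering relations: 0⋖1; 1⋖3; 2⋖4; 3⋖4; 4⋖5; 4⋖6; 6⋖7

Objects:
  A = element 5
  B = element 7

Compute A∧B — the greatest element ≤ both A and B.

Common predecessors of 5,7: {0,1,2,3,4}
  0 ⊑ 4
  1 ⊑ 4
  2 ⊑ 4
  3 ⊑ 4
  4 ⊑ 4
glb = 4

Answer: A∧B = 4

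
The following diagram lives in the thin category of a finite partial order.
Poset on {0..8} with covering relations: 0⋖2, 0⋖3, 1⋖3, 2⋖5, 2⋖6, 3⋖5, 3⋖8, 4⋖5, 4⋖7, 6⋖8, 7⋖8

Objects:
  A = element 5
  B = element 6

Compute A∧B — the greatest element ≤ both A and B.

Common predecessors of 5,6: {0,2}
  0 ⊑ 2
  2 ⊑ 2
glb = 2

Answer: A∧B = 2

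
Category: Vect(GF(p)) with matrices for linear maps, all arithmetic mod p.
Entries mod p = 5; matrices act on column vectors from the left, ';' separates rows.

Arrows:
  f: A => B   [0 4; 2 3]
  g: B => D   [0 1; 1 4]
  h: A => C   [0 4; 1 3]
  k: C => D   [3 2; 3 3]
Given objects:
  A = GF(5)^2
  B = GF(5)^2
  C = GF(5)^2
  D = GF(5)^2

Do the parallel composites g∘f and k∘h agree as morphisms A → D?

Answer: COMMUTES

Derivation:
1) trace f;g:
  e0=(1,0) f=>(0,2) g=>(2,3)
  e1=(0,1) f=>(4,3) g=>(3,1)
  composite₁ = [2 3; 3 1]
2) trace h;k:
  e0=(1,0) h=>(0,1) k=>(2,3)
  e1=(0,1) h=>(4,3) k=>(3,1)
  composite₂ = [2 3; 3 1]
Equal? same morphism ✓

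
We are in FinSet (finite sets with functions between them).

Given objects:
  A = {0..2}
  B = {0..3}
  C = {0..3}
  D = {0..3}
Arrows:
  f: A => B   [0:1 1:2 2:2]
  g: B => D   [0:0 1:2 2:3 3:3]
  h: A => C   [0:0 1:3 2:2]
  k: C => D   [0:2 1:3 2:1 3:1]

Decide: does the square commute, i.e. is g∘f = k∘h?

1) trace f;g:
  0 f=>1 g=>2
  1 f=>2 g=>3
  2 f=>2 g=>3
  composite₁ = [0:2 1:3 2:3]
2) trace h;k:
  0 h=>0 k=>2
  1 h=>3 k=>1
  2 h=>2 k=>1
  composite₂ = [0:2 1:1 2:1]
Equal? distinct morphisms ✗

Answer: DOES NOT COMMUTE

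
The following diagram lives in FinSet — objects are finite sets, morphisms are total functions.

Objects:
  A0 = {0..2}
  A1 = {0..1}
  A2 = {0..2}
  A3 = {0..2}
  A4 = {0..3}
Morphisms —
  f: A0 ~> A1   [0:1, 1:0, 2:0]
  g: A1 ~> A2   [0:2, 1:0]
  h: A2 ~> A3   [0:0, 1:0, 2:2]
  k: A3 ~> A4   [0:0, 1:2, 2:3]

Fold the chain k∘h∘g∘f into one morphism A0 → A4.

Answer: [0:0, 1:3, 2:3]

Derivation:
  0 f~>1 g~>0 h~>0 k~>0
  1 f~>0 g~>2 h~>2 k~>3
  2 f~>0 g~>2 h~>2 k~>3
result: [0:0, 1:3, 2:3]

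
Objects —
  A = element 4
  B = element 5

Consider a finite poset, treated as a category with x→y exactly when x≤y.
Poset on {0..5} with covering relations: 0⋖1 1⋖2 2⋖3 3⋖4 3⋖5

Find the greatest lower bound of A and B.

Answer: A∧B = 3

Work:
{x : x≤A ∧ x≤B} = {0,1,2,3}  (A=4, B=5)
  0 ≤ 3
  1 ≤ 3
  2 ≤ 3
  3 ≤ 3
glb = 3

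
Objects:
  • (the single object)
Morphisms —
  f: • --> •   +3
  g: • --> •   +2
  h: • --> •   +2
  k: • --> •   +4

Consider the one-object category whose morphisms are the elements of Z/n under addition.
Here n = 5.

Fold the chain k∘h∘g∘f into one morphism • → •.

Answer: +1

Work:
  0 +3≡3 +2≡0 +2≡2 +4≡1  (mod 5)
result: +1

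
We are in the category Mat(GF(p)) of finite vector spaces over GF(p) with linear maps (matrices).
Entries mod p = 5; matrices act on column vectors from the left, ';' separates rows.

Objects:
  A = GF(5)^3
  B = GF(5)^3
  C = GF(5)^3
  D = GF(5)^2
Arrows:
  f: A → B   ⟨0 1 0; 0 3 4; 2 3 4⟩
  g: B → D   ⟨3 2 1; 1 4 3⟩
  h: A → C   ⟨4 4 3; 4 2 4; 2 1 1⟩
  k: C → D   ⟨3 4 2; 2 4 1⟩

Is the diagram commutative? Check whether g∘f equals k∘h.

1) trace f;g:
  e0=(1,0,0) f→(0,0,2) g→(2,1)
  e1=(0,1,0) f→(1,3,3) g→(2,2)
  e2=(0,0,1) f→(0,4,4) g→(2,3)
  result₁ = ⟨2 2 2; 1 2 3⟩
2) trace h;k:
  e0=(1,0,0) h→(4,4,2) k→(2,1)
  e1=(0,1,0) h→(4,2,1) k→(2,2)
  e2=(0,0,1) h→(3,4,1) k→(2,3)
  result₂ = ⟨2 2 2; 1 2 3⟩
Equal? equal; square commutes

Answer: COMMUTES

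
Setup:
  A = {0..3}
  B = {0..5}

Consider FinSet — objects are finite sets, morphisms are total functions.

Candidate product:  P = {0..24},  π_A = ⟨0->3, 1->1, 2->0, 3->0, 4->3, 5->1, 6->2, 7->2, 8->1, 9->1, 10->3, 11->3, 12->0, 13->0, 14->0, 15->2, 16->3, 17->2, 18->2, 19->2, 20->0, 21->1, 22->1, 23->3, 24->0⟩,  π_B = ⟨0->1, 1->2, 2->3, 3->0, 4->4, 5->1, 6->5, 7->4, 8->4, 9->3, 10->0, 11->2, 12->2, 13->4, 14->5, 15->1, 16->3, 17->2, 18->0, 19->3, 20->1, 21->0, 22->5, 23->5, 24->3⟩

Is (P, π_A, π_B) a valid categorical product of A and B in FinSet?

|A|·|B| = 4·6 = 24;  |P| = 25
  → cardinalities differ; no bijection possible.

Answer: NOT A VALID PRODUCT — |P|=25 ≠ |A|·|B|=24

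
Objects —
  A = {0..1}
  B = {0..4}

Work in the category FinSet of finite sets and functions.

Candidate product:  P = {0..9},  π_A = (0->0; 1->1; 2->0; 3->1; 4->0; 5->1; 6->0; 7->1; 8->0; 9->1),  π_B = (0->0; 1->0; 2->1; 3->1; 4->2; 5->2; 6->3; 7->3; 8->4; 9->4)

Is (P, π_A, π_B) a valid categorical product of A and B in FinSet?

Answer: VALID PRODUCT

Work:
|A|·|B| = 2·5 = 10;  |P| = 10
Check the pairing map k ↦ (π_A(k), π_B(k)):
  0 -> (0,0)
  1 -> (1,0)
  2 -> (0,1)
  3 -> (1,1)
  4 -> (0,2)
  5 -> (1,2)
  6 -> (0,3)
  7 -> (1,3)
  8 -> (0,4)
  9 -> (1,4)
distinct pairs in image: 10 / 10 needed
  → bijection onto A×B; projections well-typed.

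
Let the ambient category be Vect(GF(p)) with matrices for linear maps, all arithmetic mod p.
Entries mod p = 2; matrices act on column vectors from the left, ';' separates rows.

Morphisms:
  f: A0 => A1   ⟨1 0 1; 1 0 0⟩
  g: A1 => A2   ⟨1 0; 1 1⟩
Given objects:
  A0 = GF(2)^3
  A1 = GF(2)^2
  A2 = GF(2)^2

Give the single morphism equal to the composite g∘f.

  e0=(1,0,0) f=>(1,1) g=>(1,0)
  e1=(0,1,0) f=>(0,0) g=>(0,0)
  e2=(0,0,1) f=>(1,0) g=>(1,1)
composite: ⟨1 0 1; 0 0 1⟩

Answer: ⟨1 0 1; 0 0 1⟩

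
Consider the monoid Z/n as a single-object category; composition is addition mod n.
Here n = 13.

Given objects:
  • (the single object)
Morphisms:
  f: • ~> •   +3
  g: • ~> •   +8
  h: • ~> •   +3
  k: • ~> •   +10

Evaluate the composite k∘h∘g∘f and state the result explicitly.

  0 +3≡3 +8≡11 +3≡1 +10≡11  (mod 13)
result: +11

Answer: +11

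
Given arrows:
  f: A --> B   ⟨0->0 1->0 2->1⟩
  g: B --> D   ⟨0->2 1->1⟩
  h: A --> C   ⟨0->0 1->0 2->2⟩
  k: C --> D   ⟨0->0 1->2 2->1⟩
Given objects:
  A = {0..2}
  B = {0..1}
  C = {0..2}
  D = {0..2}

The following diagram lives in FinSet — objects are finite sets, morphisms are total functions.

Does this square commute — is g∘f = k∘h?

1) trace f;g:
  0 f-->0 g-->2
  1 f-->0 g-->2
  2 f-->1 g-->1
  ⟦path⟧₁ = ⟨0->2 1->2 2->1⟩
2) trace h;k:
  0 h-->0 k-->0
  1 h-->0 k-->0
  2 h-->2 k-->1
  ⟦path⟧₂ = ⟨0->0 1->0 2->1⟩
Equal? differ; not commutative

Answer: DOES NOT COMMUTE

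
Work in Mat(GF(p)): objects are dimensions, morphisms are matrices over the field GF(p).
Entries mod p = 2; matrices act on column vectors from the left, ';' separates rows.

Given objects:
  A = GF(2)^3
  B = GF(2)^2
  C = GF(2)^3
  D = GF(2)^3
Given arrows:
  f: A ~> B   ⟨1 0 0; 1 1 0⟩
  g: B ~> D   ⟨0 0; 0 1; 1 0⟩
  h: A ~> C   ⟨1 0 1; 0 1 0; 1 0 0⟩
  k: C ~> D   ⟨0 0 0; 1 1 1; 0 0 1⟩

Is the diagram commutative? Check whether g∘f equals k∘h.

Answer: DOES NOT COMMUTE

Derivation:
Path 1 = f;g:
  e0=⟨1,0,0⟩ f~>⟨1,1⟩ g~>⟨0,1,1⟩
  e1=⟨0,1,0⟩ f~>⟨0,1⟩ g~>⟨0,1,0⟩
  e2=⟨0,0,1⟩ f~>⟨0,0⟩ g~>⟨0,0,0⟩
  ⟦path⟧₁ = ⟨0 0 0; 1 1 0; 1 0 0⟩
Path 2 = h;k:
  e0=⟨1,0,0⟩ h~>⟨1,0,1⟩ k~>⟨0,0,1⟩
  e1=⟨0,1,0⟩ h~>⟨0,1,0⟩ k~>⟨0,1,0⟩
  e2=⟨0,0,1⟩ h~>⟨1,0,0⟩ k~>⟨0,1,0⟩
  ⟦path⟧₂ = ⟨0 0 0; 0 1 1; 1 0 0⟩
Equal? distinct morphisms ✗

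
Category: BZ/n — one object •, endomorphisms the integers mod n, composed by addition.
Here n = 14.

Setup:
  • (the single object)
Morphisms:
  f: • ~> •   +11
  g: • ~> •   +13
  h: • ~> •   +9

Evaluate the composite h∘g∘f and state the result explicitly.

  0 +11≡11 +13≡10 +9≡5  (mod 14)
composite: +5

Answer: +5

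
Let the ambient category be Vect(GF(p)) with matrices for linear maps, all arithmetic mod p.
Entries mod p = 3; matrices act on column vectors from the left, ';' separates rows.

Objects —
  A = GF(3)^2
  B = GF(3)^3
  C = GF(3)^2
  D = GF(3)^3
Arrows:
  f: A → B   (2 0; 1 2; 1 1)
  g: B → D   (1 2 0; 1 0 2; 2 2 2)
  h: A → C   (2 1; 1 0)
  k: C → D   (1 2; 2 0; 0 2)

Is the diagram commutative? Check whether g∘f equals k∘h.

Answer: COMMUTES

Derivation:
Path 1 = f;g:
  e0=(1,0) f→(2,1,1) g→(1,1,2)
  e1=(0,1) f→(0,2,1) g→(1,2,0)
  composite₁ = (1 1; 1 2; 2 0)
Path 2 = h;k:
  e0=(1,0) h→(2,1) k→(1,1,2)
  e1=(0,1) h→(1,0) k→(1,2,0)
  composite₂ = (1 1; 1 2; 2 0)
Equal? equal; square commutes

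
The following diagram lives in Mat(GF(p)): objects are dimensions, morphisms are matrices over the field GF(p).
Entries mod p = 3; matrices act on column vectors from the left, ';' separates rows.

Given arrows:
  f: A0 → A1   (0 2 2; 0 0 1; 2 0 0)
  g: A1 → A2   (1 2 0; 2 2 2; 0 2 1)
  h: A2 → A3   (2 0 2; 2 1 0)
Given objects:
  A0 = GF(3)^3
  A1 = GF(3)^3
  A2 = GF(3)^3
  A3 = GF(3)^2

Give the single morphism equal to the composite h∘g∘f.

  e0=⟨1,0,0⟩ f→⟨0,0,2⟩ g→⟨0,1,2⟩ h→⟨1,1⟩
  e1=⟨0,1,0⟩ f→⟨2,0,0⟩ g→⟨2,1,0⟩ h→⟨1,2⟩
  e2=⟨0,0,1⟩ f→⟨2,1,0⟩ g→⟨1,0,2⟩ h→⟨0,2⟩
composite: (1 1 0; 1 2 2)

Answer: (1 1 0; 1 2 2)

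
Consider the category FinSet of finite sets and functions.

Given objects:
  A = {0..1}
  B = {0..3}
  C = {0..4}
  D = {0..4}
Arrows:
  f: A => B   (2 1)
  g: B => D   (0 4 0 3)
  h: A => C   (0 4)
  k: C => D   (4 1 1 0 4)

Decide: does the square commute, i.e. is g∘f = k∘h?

Answer: DOES NOT COMMUTE

Derivation:
Path 1 = f;g:
  0 f=>2 g=>0
  1 f=>1 g=>4
  ⟦path⟧₁ = (0 4)
Path 2 = h;k:
  0 h=>0 k=>4
  1 h=>4 k=>4
  ⟦path⟧₂ = (4 4)
Equal? differ; not commutative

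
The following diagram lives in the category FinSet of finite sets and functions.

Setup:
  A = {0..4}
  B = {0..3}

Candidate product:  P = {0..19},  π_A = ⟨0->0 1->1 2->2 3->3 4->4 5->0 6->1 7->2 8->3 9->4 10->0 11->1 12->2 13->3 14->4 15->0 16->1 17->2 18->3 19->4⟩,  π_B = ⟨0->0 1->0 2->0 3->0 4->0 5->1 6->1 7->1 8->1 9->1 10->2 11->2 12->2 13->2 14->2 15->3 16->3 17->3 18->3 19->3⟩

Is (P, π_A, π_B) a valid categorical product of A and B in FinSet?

Answer: VALID PRODUCT

Work:
|A|·|B| = 5·4 = 20;  |P| = 20
Check the pairing map k ↦ (π_A(k), π_B(k)):
  0 -> (0,0)
  1 -> (1,0)
  2 -> (2,0)
  3 -> (3,0)
  4 -> (4,0)
  5 -> (0,1)
  6 -> (1,1)
  7 -> (2,1)
  8 -> (3,1)
  9 -> (4,1)
  10 -> (0,2)
  11 -> (1,2)
  12 -> (2,2)
  13 -> (3,2)
  14 -> (4,2)
  15 -> (0,3)
  16 -> (1,3)
  17 -> (2,3)
  18 -> (3,3)
  19 -> (4,3)
distinct pairs in image: 20 / 20 needed
  → bijection onto A×B; projections well-typed.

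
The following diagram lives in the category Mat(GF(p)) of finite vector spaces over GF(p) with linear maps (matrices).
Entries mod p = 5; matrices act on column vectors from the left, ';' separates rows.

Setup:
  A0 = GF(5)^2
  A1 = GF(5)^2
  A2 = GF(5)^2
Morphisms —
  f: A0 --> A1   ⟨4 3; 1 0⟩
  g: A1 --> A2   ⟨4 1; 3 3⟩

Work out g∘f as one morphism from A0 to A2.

  e0=(1,0) f-->(4,1) g-->(2,0)
  e1=(0,1) f-->(3,0) g-->(2,4)
composite: ⟨2 2; 0 4⟩

Answer: ⟨2 2; 0 4⟩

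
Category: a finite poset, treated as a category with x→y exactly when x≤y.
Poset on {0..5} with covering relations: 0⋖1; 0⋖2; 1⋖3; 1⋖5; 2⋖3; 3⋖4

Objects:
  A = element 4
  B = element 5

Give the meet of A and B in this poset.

Answer: A∧B = 1

Work:
Common predecessors of 4,5: {0,1}
  0 ≤ 1
  1 ≤ 1
glb = 1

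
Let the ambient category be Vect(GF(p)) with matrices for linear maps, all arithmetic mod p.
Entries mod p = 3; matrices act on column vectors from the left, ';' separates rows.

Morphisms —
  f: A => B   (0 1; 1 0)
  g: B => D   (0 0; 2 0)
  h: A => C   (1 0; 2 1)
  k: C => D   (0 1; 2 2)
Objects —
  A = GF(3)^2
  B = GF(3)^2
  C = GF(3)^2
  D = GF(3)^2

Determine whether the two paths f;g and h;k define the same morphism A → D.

Answer: DOES NOT COMMUTE

Work:
1) trace f;g:
  e0=⟨1,0⟩ f=>⟨0,1⟩ g=>⟨0,0⟩
  e1=⟨0,1⟩ f=>⟨1,0⟩ g=>⟨0,2⟩
  result₁ = (0 0; 0 2)
2) trace h;k:
  e0=⟨1,0⟩ h=>⟨1,2⟩ k=>⟨2,0⟩
  e1=⟨0,1⟩ h=>⟨0,1⟩ k=>⟨1,2⟩
  result₂ = (2 1; 0 2)
Equal? differ; not commutative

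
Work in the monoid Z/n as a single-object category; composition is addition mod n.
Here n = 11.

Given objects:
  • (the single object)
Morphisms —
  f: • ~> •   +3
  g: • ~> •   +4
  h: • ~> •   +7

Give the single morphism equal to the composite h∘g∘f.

Answer: +3

Derivation:
  0 +3≡3 +4≡7 +7≡3  (mod 11)
composite: +3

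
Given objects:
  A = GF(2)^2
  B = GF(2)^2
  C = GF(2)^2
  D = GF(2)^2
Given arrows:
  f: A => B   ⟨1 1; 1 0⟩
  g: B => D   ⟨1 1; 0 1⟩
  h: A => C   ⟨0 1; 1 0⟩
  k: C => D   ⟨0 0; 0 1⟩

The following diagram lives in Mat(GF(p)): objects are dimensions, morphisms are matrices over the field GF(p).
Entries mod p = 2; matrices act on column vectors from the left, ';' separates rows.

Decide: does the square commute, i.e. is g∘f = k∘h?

Answer: DOES NOT COMMUTE

Work:
Along f;g (path 1):
  e0=(1,0) f=>(1,1) g=>(0,1)
  e1=(0,1) f=>(1,0) g=>(1,0)
  ⟦path⟧₁ = ⟨0 1; 1 0⟩
Along h;k (path 2):
  e0=(1,0) h=>(0,1) k=>(0,1)
  e1=(0,1) h=>(1,0) k=>(0,0)
  ⟦path⟧₂ = ⟨0 0; 1 0⟩
Equal? distinct morphisms ✗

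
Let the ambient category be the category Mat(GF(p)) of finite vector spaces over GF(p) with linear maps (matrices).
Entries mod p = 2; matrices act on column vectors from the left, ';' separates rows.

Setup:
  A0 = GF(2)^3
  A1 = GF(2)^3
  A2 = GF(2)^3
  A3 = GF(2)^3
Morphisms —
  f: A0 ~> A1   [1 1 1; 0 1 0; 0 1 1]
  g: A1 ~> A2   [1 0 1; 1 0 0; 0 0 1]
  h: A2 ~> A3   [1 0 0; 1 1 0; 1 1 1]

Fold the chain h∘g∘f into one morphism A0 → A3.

  e0=(1,0,0) f~>(1,0,0) g~>(1,1,0) h~>(1,0,0)
  e1=(0,1,0) f~>(1,1,1) g~>(0,1,1) h~>(0,1,0)
  e2=(0,0,1) f~>(1,0,1) g~>(0,1,1) h~>(0,1,0)
composite: [1 0 0; 0 1 1; 0 0 0]

Answer: [1 0 0; 0 1 1; 0 0 0]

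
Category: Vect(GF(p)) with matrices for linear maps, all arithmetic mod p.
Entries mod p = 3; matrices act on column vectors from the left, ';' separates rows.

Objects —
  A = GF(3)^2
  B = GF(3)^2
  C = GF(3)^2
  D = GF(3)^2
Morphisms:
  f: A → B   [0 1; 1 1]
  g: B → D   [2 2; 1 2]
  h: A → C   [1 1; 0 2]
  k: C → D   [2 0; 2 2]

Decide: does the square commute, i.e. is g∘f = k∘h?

Answer: DOES NOT COMMUTE

Work:
1) trace f;g:
  e0=⟨1,0⟩ f→⟨0,1⟩ g→⟨2,2⟩
  e1=⟨0,1⟩ f→⟨1,1⟩ g→⟨1,0⟩
  result₁ = [2 1; 2 0]
2) trace h;k:
  e0=⟨1,0⟩ h→⟨1,0⟩ k→⟨2,2⟩
  e1=⟨0,1⟩ h→⟨1,2⟩ k→⟨2,0⟩
  result₂ = [2 2; 2 0]
Equal? distinct morphisms ✗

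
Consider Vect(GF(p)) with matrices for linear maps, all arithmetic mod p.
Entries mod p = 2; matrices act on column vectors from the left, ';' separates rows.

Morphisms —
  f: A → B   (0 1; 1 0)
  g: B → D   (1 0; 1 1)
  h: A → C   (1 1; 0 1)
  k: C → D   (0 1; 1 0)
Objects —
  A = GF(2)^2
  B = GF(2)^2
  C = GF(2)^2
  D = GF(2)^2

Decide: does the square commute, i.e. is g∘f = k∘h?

Answer: COMMUTES

Trace:
1) trace f;g:
  e0=(1,0) f→(0,1) g→(0,1)
  e1=(0,1) f→(1,0) g→(1,1)
  ⟦path⟧₁ = (0 1; 1 1)
2) trace h;k:
  e0=(1,0) h→(1,0) k→(0,1)
  e1=(0,1) h→(1,1) k→(1,1)
  ⟦path⟧₂ = (0 1; 1 1)
Equal? equal; square commutes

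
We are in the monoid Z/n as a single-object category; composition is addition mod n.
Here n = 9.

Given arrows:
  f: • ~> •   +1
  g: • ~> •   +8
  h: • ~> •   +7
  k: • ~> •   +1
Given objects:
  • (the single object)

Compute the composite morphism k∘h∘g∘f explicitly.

Answer: +8

Work:
  0 +1≡1 +8≡0 +7≡7 +1≡8  (mod 9)
composite: +8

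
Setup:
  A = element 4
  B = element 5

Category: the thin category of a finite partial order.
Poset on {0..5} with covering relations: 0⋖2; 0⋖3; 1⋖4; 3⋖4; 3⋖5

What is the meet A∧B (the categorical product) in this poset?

Answer: A∧B = 3

Trace:
{x : x≤A ∧ x≤B} = {0,3}  (A=4, B=5)
  0 ≤ 3
  3 ≤ 3
glb = 3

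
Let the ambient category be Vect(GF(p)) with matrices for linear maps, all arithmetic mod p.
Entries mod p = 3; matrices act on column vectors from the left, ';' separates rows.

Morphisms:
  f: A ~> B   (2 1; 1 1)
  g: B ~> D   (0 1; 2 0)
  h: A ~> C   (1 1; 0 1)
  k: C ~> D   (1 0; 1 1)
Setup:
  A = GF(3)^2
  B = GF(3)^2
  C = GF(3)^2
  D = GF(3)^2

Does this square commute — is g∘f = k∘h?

Answer: COMMUTES

Work:
Path 1 = f;g:
  e0=⟨1,0⟩ f~>⟨2,1⟩ g~>⟨1,1⟩
  e1=⟨0,1⟩ f~>⟨1,1⟩ g~>⟨1,2⟩
  ⟦path⟧₁ = (1 1; 1 2)
Path 2 = h;k:
  e0=⟨1,0⟩ h~>⟨1,0⟩ k~>⟨1,1⟩
  e1=⟨0,1⟩ h~>⟨1,1⟩ k~>⟨1,2⟩
  ⟦path⟧₂ = (1 1; 1 2)
Equal? equal; square commutes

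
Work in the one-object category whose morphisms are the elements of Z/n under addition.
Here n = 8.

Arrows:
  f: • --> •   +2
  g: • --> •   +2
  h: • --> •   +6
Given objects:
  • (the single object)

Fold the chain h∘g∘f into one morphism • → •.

  0 +2≡2 +2≡4 +6≡2  (mod 8)
⟦path⟧: +2

Answer: +2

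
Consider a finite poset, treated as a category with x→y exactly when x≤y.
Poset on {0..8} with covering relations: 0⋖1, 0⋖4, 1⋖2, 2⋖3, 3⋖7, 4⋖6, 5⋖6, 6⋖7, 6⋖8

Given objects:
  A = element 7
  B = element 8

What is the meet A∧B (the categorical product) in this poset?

Answer: A∧B = 6

Derivation:
Common predecessors of 7,8: {0,4,5,6}
  0 <= 6
  4 <= 6
  5 <= 6
  6 <= 6
glb = 6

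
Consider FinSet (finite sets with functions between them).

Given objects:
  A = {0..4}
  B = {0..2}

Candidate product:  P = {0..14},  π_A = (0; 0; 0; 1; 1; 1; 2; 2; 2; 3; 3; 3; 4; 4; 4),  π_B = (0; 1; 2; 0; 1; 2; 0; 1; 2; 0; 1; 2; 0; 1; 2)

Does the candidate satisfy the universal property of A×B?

Answer: VALID PRODUCT

Derivation:
|A|·|B| = 5·3 = 15;  |P| = 15
Check the pairing map k ↦ (π_A(k), π_B(k)):
  0 : (0,0)
  1 : (0,1)
  2 : (0,2)
  3 : (1,0)
  4 : (1,1)
  5 : (1,2)
  6 : (2,0)
  7 : (2,1)
  8 : (2,2)
  9 : (3,0)
  10 : (3,1)
  11 : (3,2)
  12 : (4,0)
  13 : (4,1)
  14 : (4,2)
distinct pairs in image: 15 / 15 needed
  → bijection onto A×B; projections well-typed.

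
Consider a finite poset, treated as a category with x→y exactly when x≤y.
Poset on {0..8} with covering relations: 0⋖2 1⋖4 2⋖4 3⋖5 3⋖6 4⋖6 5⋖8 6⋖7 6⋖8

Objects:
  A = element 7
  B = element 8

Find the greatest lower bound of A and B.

Common predecessors of 7,8: {0,1,2,3,4,6}
  0 <= 6
  1 <= 6
  2 <= 6
  3 <= 6
  4 <= 6
  6 <= 6
glb = 6

Answer: A∧B = 6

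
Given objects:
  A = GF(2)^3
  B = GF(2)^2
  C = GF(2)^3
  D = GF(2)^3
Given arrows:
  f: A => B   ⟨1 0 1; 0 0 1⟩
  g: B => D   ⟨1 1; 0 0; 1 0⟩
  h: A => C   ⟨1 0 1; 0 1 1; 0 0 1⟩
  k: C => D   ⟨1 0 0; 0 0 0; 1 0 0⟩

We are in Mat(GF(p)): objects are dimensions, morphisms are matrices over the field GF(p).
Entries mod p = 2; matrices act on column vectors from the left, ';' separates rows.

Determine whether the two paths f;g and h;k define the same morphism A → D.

1) trace f;g:
  e0=[1,0,0] f=>[1,0] g=>[1,0,1]
  e1=[0,1,0] f=>[0,0] g=>[0,0,0]
  e2=[0,0,1] f=>[1,1] g=>[0,0,1]
  result₁ = ⟨1 0 0; 0 0 0; 1 0 1⟩
2) trace h;k:
  e0=[1,0,0] h=>[1,0,0] k=>[1,0,1]
  e1=[0,1,0] h=>[0,1,0] k=>[0,0,0]
  e2=[0,0,1] h=>[1,1,1] k=>[1,0,1]
  result₂ = ⟨1 0 1; 0 0 0; 1 0 1⟩
Equal? distinct morphisms ✗

Answer: DOES NOT COMMUTE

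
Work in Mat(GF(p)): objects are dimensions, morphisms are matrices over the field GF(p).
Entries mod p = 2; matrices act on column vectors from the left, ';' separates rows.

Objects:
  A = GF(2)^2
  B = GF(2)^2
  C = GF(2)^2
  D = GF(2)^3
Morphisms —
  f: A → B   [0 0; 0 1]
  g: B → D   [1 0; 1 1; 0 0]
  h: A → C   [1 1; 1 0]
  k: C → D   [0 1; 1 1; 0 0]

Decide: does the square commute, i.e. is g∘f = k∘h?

Answer: DOES NOT COMMUTE

Work:
1) trace f;g:
  e0=(1,0) f→(0,0) g→(0,0,0)
  e1=(0,1) f→(0,1) g→(0,1,0)
  result₁ = [0 0; 0 1; 0 0]
2) trace h;k:
  e0=(1,0) h→(1,1) k→(1,0,0)
  e1=(0,1) h→(1,0) k→(0,1,0)
  result₂ = [1 0; 0 1; 0 0]
Equal? differ; not commutative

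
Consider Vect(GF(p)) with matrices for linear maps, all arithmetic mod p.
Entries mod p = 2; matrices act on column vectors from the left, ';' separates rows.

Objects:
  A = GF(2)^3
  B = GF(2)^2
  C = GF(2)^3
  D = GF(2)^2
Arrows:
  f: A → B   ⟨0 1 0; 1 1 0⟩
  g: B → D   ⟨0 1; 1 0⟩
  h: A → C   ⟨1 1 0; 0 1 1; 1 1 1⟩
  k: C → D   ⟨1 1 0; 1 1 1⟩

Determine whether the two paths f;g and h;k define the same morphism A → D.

Answer: DOES NOT COMMUTE

Trace:
1) trace f;g:
  e0=⟨1,0,0⟩ f→⟨0,1⟩ g→⟨1,0⟩
  e1=⟨0,1,0⟩ f→⟨1,1⟩ g→⟨1,1⟩
  e2=⟨0,0,1⟩ f→⟨0,0⟩ g→⟨0,0⟩
  result₁ = ⟨1 1 0; 0 1 0⟩
2) trace h;k:
  e0=⟨1,0,0⟩ h→⟨1,0,1⟩ k→⟨1,0⟩
  e1=⟨0,1,0⟩ h→⟨1,1,1⟩ k→⟨0,1⟩
  e2=⟨0,0,1⟩ h→⟨0,1,1⟩ k→⟨1,0⟩
  result₂ = ⟨1 0 1; 0 1 0⟩
Equal? distinct morphisms ✗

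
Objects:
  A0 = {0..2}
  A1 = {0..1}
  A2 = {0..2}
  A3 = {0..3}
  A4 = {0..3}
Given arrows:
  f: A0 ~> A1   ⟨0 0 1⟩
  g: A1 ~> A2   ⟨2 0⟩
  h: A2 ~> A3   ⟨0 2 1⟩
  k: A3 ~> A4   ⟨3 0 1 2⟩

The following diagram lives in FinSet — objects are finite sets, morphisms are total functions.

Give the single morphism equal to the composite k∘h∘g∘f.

  0 f~>0 g~>2 h~>1 k~>0
  1 f~>0 g~>2 h~>1 k~>0
  2 f~>1 g~>0 h~>0 k~>3
result: ⟨0 0 3⟩

Answer: ⟨0 0 3⟩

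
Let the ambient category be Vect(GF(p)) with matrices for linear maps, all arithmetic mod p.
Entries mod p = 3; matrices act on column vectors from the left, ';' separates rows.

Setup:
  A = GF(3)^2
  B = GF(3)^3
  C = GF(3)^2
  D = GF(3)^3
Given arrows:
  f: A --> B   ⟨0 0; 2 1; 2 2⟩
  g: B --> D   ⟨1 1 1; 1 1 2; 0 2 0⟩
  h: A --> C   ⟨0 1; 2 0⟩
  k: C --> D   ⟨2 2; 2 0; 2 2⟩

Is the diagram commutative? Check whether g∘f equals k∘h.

Answer: DOES NOT COMMUTE

Work:
Path 1 = f;g:
  e0=(1,0) f-->(0,2,2) g-->(1,0,1)
  e1=(0,1) f-->(0,1,2) g-->(0,2,2)
  result₁ = ⟨1 0; 0 2; 1 2⟩
Path 2 = h;k:
  e0=(1,0) h-->(0,2) k-->(1,0,1)
  e1=(0,1) h-->(1,0) k-->(2,2,2)
  result₂ = ⟨1 2; 0 2; 1 2⟩
Equal? differ; not commutative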